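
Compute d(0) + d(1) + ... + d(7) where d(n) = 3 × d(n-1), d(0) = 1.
Computing the sequence terms: 1, 3, 9, 27, 81, 243, 729, 2187
Adding these values together:

3280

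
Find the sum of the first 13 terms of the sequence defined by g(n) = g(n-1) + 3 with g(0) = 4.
Computing the sequence terms: 4, 7, 10, 13, 16, 19, 22, 25, 28, 31, 34, 37, 40
Adding these values together:

286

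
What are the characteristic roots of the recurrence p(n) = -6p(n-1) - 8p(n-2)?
Substitute p(n) = rⁿ and divide through by rⁿ⁻²: r² + 6r + 8 = 0
Factor: (r + 4)(r + 2) = 0, so r = -4, -2.
General solution: p(n) = A·(-4)ⁿ + B·(-2)ⁿ

Characteristic: r² + 6r + 8 = 0, Roots: r = -4, -2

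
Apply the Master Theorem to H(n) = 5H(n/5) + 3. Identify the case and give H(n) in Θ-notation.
Master Theorem template: H(n) = a·H(n/b) + f(n).
Here: a=5, b=5, f(n)=3
Compute log_b(a) = log_5(5) = 1.
f(n) = 3 = O(n^(1-ε)) with ε = 1. Case 1: H(n) = Θ(n^log_b(a)) = Θ(n).

Case 1: H(n) = Θ(n)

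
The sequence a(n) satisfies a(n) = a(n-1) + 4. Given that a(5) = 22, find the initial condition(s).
a(5) = a(0) + 5·4, so a(0) = 22 - 20 = 2.

a(0) = 2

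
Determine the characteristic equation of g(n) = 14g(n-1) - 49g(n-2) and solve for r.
Substitute g(n) = rⁿ and divide through by rⁿ⁻²: r² - 14r + 49 = 0
Factor: (r - 7)² = 0, so r = 7 (double root).
General solution: g(n) = (A + Bn)·7ⁿ

Characteristic: r² - 14r + 49 = 0, Roots: r = 7 (double root)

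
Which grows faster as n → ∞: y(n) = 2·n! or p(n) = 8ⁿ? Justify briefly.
Comparing growth rates:
Growth-rate hierarchy: log n ≺ any polynomial ≺ any exponential cⁿ (c>1) ≺ n! ≺ nⁿ.
factorial dominates exponential base 8 asymptotically.

y(n) grows faster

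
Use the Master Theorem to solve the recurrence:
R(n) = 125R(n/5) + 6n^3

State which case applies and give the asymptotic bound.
Master Theorem template: R(n) = a·R(n/b) + f(n).
Here: a=125, b=5, f(n)=6n^3
Compute log_b(a) = log_5(125) = 3.
f(n) = 6n^3 = Θ(n^3). Case 2: R(n) = Θ(n^3 log n).

Case 2: R(n) = Θ(n^3 log n)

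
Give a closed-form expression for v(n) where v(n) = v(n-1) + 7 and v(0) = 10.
Recurrence: v(n) = v(n-1) + 7, initial: v(0) = 10.
Each step adds 7, so v(n) = v(0) + 7n = 7n + 10.

v(n) = 7n + 10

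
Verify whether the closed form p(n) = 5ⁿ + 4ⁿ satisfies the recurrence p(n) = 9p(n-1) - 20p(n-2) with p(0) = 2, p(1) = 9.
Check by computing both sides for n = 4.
From the recurrence with p(0) = 2, p(1) = 9:
  p(0) = 2, p(1) = 9, p(2) = 41, p(3) = 189, p(4) = 881
  so the recurrence gives p(4) = 881.
From the proposed closed form p(n) = 5ⁿ + 4ⁿ:
  p(4) = 881.
Both sides give 881 at n = 4, and the initial condition(s) match, so the closed form is consistent.

Yes, the closed form is correct.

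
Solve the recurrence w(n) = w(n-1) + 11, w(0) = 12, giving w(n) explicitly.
Recurrence: w(n) = w(n-1) + 11, initial: w(0) = 12.
Each step adds 11, so w(n) = w(0) + 11n = 11n + 12.

w(n) = 11n + 12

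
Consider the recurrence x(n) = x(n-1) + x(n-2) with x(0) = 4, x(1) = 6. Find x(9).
Computing the sequence terms:
4, 6, 10, 16, 26, 42, 68, 110, 178, 288

288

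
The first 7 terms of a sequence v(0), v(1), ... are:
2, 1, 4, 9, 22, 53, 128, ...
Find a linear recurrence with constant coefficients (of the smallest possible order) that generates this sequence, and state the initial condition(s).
Look for the lowest-order linear relation among consecutive terms.
Observation: v(n) - 2·v(n-1) - (1)·v(n-2) = 0 holds for the shown terms, and no order-1 relation v(n) = α·v(n-1) + β fits.
Check at n=3: 2·4 + (1)·1 = 9. ✓

v(n) = 2v(n-1) + v(n-2), v(0) = 2, v(1) = 1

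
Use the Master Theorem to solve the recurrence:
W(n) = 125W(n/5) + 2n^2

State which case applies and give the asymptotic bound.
Master Theorem template: W(n) = a·W(n/b) + f(n).
Here: a=125, b=5, f(n)=2n^2
Compute log_b(a) = log_5(125) = 3.
f(n) = 2n^2 = O(n^(3-ε)) with ε = 1. Case 1: W(n) = Θ(n^log_b(a)) = Θ(n^3).

Case 1: W(n) = Θ(n^3)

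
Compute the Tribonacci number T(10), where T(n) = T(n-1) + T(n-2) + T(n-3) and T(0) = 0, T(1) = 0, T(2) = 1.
Computing the sequence terms:
0, 0, 1, 1, 2, 4, 7, 13, 24, 44, 81

81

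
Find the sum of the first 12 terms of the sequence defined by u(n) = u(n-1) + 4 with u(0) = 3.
Computing the sequence terms: 3, 7, 11, 15, 19, 23, 27, 31, 35, 39, 43, 47
Adding these values together:

300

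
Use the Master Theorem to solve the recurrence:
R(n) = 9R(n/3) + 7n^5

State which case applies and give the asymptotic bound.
Master Theorem template: R(n) = a·R(n/b) + f(n).
Here: a=9, b=3, f(n)=7n^5
Compute log_b(a) = log_3(9) = 2.
f(n) = 7n^5 = Ω(n^(2+ε)) with ε = 3, and the regularity condition holds (a·f(n/b) = (a/b^5)·f(n) with a/b^5 = 3^-3 < 1). Case 3: R(n) = Θ(f(n)) = Θ(n^5).

Case 3: R(n) = Θ(n^5)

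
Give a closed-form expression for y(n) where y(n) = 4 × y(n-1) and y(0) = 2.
Recurrence: y(n) = 4 × y(n-1), initial: y(0) = 2.
Each term is 4 times the previous, so this is geometric with ratio 4. After n steps: y(n) = y(0)·4ⁿ = 2·4ⁿ.

y(n) = 2·4ⁿ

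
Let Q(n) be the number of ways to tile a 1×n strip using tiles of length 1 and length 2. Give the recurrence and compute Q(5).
Condition on the last tile: it has length 1 (leaving a 1×(n-1) strip) or length 2 (leaving a 1×(n-2) strip), so Q(n) = Q(n-1) + Q(n-2) (order-2 linear recurrence).
For 0 ≤ i < 2 only unit tiles fit, so Q(i) = 1.
Iterating the recurrence: Q(2) = 2, Q(3) = 3, Q(4) = 5, Q(5) = 8.

Q(n) = Q(n-1) + Q(n-2), with Q(i) = 1 for 0 ≤ i < 2; Q(5) = 8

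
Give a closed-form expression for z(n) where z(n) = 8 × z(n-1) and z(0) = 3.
Recurrence: z(n) = 8 × z(n-1), initial: z(0) = 3.
Each term is 8 times the previous, so this is geometric with ratio 8. After n steps: z(n) = z(0)·8ⁿ = 3·8ⁿ.

z(n) = 3·8ⁿ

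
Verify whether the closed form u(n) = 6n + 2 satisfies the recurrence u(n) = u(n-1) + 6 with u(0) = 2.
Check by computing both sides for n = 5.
From the recurrence with u(0) = 2:
  u(0) = 2, u(1) = 8, u(2) = 14, u(3) = 20, u(4) = 26, u(5) = 32
  so the recurrence gives u(5) = 32.
From the proposed closed form u(n) = 6n + 2:
  u(5) = 32.
Both sides give 32 at n = 5, and the initial condition(s) match, so the closed form is consistent.

Yes, the closed form is correct.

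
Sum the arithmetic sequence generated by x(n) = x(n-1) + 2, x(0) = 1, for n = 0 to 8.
Computing the sequence terms: 1, 3, 5, 7, 9, 11, 13, 15, 17
Adding these values together:

81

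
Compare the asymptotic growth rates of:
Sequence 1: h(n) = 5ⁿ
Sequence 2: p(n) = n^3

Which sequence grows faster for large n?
Comparing growth rates:
Growth-rate hierarchy: log n ≺ any polynomial ≺ any exponential cⁿ (c>1) ≺ n! ≺ nⁿ.
exponential base 5 dominates polynomial degree 3 asymptotically.

h(n) grows faster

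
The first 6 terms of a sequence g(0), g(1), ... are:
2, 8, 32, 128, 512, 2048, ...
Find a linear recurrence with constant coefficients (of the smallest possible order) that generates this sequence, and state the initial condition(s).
Look for the lowest-order linear relation among consecutive terms.
Observation: each term is 4× the previous.
Check at n=2: 4·8 = 32. ✓

g(n) = 4 × g(n-1), g(0) = 2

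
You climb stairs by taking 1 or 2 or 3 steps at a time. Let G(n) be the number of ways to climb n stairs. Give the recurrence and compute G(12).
Condition on the size of the last step (1 to 3): before it there were n-1, …, n-3 stairs climbed, and these cases are disjoint, so G(n) = G(n-1) + G(n-2) + G(n-3) (order-3 linear recurrence).
Initial conditions by direct count (compositions of i into parts ≤ 3): G(1) = 1; G(2) = 2; G(3) = 4.
Iterating the recurrence: G(4) = 7, G(5) = 13, G(6) = 24, G(7) = 44, G(8) = 81, G(9) = 149, G(10) = 274, G(11) = 504, G(12) = 927.

G(n) = G(n-1) + G(n-2) + G(n-3), G(1) = 1, G(2) = 2, G(3) = 4; G(12) = 927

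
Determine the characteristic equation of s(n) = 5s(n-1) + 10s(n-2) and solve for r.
Substitute s(n) = rⁿ and divide through by rⁿ⁻²: r² - 5r - 10 = 0
Discriminant: 5² + 4·10 = 65, not a perfect square, so by the quadratic formula r = (5 ± √65)/2.
General solution: s(n) = A·r₁ⁿ + B·r₂ⁿ where r₁,r₂ = (5 ± √65)/2

Characteristic: r² - 5r - 10 = 0, Roots: r = (5 ± √65)/2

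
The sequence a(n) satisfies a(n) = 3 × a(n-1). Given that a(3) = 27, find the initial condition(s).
In general a(n) = 3ⁿ · a(0). At n = 3: a(0) = a(3) / 3^3 = 27 / 27 = 1.

a(0) = 1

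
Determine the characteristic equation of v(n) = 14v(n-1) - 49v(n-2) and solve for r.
Substitute v(n) = rⁿ and divide through by rⁿ⁻²: r² - 14r + 49 = 0
Factor: (r - 7)² = 0, so r = 7 (double root).
General solution: v(n) = (A + Bn)·7ⁿ

Characteristic: r² - 14r + 49 = 0, Roots: r = 7 (double root)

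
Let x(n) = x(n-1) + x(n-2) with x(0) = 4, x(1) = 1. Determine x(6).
Computing the sequence terms:
4, 1, 5, 6, 11, 17, 28

28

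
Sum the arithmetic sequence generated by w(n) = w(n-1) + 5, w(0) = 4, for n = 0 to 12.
Computing the sequence terms: 4, 9, 14, 19, 24, 29, 34, 39, 44, 49, 54, 59, 64
Adding these values together:

442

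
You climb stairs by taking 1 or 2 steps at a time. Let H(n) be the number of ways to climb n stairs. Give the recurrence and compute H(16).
Condition on the size of the last step (1 to 2): before it there were n-1, …, n-2 stairs climbed, and these cases are disjoint, so H(n) = H(n-1) + H(n-2) (Fibonacci-type sequence).
Initial conditions by direct count (compositions of i into parts ≤ 2): H(1) = 1; H(2) = 2.
Iterating the recurrence: H(3) = 3, H(4) = 5, H(5) = 8, H(6) = 13, H(7) = 21, H(8) = 34, H(9) = 55, H(10) = 89, H(11) = 144, H(12) = 233, H(13) = 377, H(14) = 610, H(15) = 987, H(16) = 1597.

H(n) = H(n-1) + H(n-2), H(1) = 1, H(2) = 2; H(16) = 1597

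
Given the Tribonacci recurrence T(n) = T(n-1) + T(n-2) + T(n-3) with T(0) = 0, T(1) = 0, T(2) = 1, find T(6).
Computing the sequence terms:
0, 0, 1, 1, 2, 4, 7

7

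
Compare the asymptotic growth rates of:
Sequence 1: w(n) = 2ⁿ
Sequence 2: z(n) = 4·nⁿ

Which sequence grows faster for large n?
Comparing growth rates:
Growth-rate hierarchy: log n ≺ any polynomial ≺ any exponential cⁿ (c>1) ≺ n! ≺ nⁿ.
super-exponential nⁿ dominates exponential base 2 asymptotically.

z(n) grows faster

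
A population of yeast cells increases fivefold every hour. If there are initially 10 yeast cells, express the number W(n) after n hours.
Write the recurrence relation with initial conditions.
Each hour multiplies the count by 5, so the count after n hours depends only on the count after n-1 hours: W(n) = 5 × W(n-1). The starting count gives W(0) = 10.
Unrolling n times gives the closed form W(n) = 10 × 5ⁿ.

W(n) = 5 × W(n-1), W(0) = 10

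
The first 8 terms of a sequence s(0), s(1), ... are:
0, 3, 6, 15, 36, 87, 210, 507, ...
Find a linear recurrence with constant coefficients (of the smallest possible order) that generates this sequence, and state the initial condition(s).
Look for the lowest-order linear relation among consecutive terms.
Observation: s(n) - 2·s(n-1) - (1)·s(n-2) = 0 holds for the shown terms, and no order-1 relation s(n) = α·s(n-1) + β fits.
Check at n=3: 2·6 + (1)·3 = 15. ✓

s(n) = 2s(n-1) + s(n-2), s(0) = 0, s(1) = 3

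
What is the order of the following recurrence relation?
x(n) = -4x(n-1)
The order is the largest lag k for which x(n-k) appears. Here the deepest term is x(n-1), so the order is 1.

Order 1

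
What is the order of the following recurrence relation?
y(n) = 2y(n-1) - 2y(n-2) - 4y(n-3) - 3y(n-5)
The order is the largest lag k for which y(n-k) appears. Here the deepest term is y(n-5), so the order is 5.

Order 5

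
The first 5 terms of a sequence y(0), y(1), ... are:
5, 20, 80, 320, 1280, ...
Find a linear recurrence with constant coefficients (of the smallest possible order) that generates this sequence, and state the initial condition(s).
Look for the lowest-order linear relation among consecutive terms.
Observation: each term is 4× the previous.
Check at n=2: 4·20 = 80. ✓

y(n) = 4 × y(n-1), y(0) = 5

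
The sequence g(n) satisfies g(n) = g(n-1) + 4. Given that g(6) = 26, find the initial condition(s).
g(6) = g(0) + 6·4, so g(0) = 26 - 24 = 2.

g(0) = 2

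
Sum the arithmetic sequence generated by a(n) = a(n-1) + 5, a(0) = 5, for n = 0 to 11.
Computing the sequence terms: 5, 10, 15, 20, 25, 30, 35, 40, 45, 50, 55, 60
Adding these values together:

390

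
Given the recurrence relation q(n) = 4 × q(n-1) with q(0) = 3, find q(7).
Computing step by step:
q(0) = 3
q(1) = 4 × 3 = 12
q(2) = 4 × 12 = 48
q(3) = 4 × 48 = 192
q(4) = 4 × 192 = 768
q(5) = 4 × 768 = 3072
q(6) = 4 × 3072 = 12288
q(7) = 4 × 12288 = 49152

49152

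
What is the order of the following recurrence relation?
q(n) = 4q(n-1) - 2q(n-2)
The order is the largest lag k for which q(n-k) appears. Here the deepest term is q(n-2), so the order is 2.

Order 2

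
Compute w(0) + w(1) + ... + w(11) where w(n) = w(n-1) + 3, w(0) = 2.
Computing the sequence terms: 2, 5, 8, 11, 14, 17, 20, 23, 26, 29, 32, 35
Adding these values together:

222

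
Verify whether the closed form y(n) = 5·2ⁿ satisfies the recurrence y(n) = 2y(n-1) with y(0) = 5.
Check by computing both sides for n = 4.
From the recurrence with y(0) = 5:
  y(0) = 5, y(1) = 10, y(2) = 20, y(3) = 40, y(4) = 80
  so the recurrence gives y(4) = 80.
From the proposed closed form y(n) = 5·2ⁿ:
  y(4) = 80.
Both sides give 80 at n = 4, and the initial condition(s) match, so the closed form is consistent.

Yes, the closed form is correct.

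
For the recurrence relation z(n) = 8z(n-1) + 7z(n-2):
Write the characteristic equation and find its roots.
Substitute z(n) = rⁿ and divide through by rⁿ⁻²: r² - 8r - 7 = 0
Discriminant: 8² + 4·7 = 92, not a perfect square, so by the quadratic formula r = (8 ± √92)/2.
General solution: z(n) = A·r₁ⁿ + B·r₂ⁿ where r₁,r₂ = (8 ± √92)/2

Characteristic: r² - 8r - 7 = 0, Roots: r = (8 ± √92)/2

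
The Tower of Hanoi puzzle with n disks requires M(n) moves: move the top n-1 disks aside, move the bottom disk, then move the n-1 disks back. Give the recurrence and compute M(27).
Moving n disks = move the top n-1 disks aside (M(n-1) moves) + move the largest disk (1 move) + move the n-1 disks back on top (M(n-1) moves), so M(n) = 2M(n-1) + 1, with M(1) = 1 (a single disk takes one move).
First terms: 1, 3, 7, 15, 31, 63, … — each is one less than a power of 2. Indeed M(n) + 1 = 2(M(n-1) + 1) with M(1) + 1 = 2, so M(n) + 1 = 2ⁿ and M(n) = 2ⁿ - 1.
Hence M(27) = 2^27 - 1 = 134217728 - 1 = 134217727.

M(n) = 2M(n-1) + 1, M(1) = 1; M(27) = 134217727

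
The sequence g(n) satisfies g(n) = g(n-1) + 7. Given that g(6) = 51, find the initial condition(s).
g(6) = g(0) + 6·7, so g(0) = 51 - 42 = 9.

g(0) = 9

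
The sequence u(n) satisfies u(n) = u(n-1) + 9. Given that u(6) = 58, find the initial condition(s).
u(6) = u(0) + 6·9, so u(0) = 58 - 54 = 4.

u(0) = 4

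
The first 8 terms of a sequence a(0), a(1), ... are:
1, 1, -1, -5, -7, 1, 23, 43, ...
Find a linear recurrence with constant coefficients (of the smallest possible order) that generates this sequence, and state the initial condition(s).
Look for the lowest-order linear relation among consecutive terms.
Observation: a(n) - 2·a(n-1) - (-3)·a(n-2) = 0 holds for the shown terms, and no order-1 relation a(n) = α·a(n-1) + β fits.
Check at n=3: 2·-1 + (-3)·1 = -5. ✓

a(n) = 2a(n-1) - 3a(n-2), a(0) = 1, a(1) = 1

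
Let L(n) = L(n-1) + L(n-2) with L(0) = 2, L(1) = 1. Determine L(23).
Computing the sequence terms:
2, 1, 3, 4, 7, 11, 18, 29, 47, 76, 123, 199, 322, 521, 843, 1364, 2207, 3571, 5778, 9349, 15127, 24476, 39603, 64079

64079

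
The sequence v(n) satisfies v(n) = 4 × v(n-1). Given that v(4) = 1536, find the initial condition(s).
In general v(n) = 4ⁿ · v(0). At n = 4: v(0) = v(4) / 4^4 = 1536 / 256 = 6.

v(0) = 6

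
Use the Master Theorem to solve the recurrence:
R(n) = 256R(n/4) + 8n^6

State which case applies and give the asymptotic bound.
Master Theorem template: R(n) = a·R(n/b) + f(n).
Here: a=256, b=4, f(n)=8n^6
Compute log_b(a) = log_4(256) = 4.
f(n) = 8n^6 = Ω(n^(4+ε)) with ε = 2, and the regularity condition holds (a·f(n/b) = (a/b^6)·f(n) with a/b^6 = 4^-2 < 1). Case 3: R(n) = Θ(f(n)) = Θ(n^6).

Case 3: R(n) = Θ(n^6)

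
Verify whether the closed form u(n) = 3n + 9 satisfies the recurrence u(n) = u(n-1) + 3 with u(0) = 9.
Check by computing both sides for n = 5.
From the recurrence with u(0) = 9:
  u(0) = 9, u(1) = 12, u(2) = 15, u(3) = 18, u(4) = 21, u(5) = 24
  so the recurrence gives u(5) = 24.
From the proposed closed form u(n) = 3n + 9:
  u(5) = 24.
Both sides give 24 at n = 5, and the initial condition(s) match, so the closed form is consistent.

Yes, the closed form is correct.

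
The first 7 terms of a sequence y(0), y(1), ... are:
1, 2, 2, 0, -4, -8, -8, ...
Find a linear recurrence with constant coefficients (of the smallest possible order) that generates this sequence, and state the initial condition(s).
Look for the lowest-order linear relation among consecutive terms.
Observation: y(n) - 2·y(n-1) - (-2)·y(n-2) = 0 holds for the shown terms, and no order-1 relation y(n) = α·y(n-1) + β fits.
Check at n=3: 2·2 + (-2)·2 = 0. ✓

y(n) = 2y(n-1) - 2y(n-2), y(0) = 1, y(1) = 2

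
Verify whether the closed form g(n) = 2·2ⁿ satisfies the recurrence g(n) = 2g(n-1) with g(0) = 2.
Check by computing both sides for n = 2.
From the recurrence with g(0) = 2:
  g(0) = 2, g(1) = 4, g(2) = 8
  so the recurrence gives g(2) = 8.
From the proposed closed form g(n) = 2·2ⁿ:
  g(2) = 8.
Both sides give 8 at n = 2, and the initial condition(s) match, so the closed form is consistent.

Yes, the closed form is correct.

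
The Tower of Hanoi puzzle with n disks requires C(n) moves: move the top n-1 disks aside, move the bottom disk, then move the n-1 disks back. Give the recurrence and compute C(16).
Moving n disks = move the top n-1 disks aside (C(n-1) moves) + move the largest disk (1 move) + move the n-1 disks back on top (C(n-1) moves), so C(n) = 2C(n-1) + 1, with C(1) = 1 (a single disk takes one move).
First terms: 1, 3, 7, 15, 31, 63, … — each is one less than a power of 2. Indeed C(n) + 1 = 2(C(n-1) + 1) with C(1) + 1 = 2, so C(n) + 1 = 2ⁿ and C(n) = 2ⁿ - 1.
Hence C(16) = 2^16 - 1 = 65536 - 1 = 65535.

C(n) = 2C(n-1) + 1, C(1) = 1; C(16) = 65535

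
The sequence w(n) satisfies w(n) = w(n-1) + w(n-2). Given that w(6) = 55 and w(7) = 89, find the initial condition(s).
Work backwards using w(k) = w(k+2) - w(k+1):
w(5) = w(7) - w(6) = 89 - 55 = 34
w(4) = w(6) - w(5) = 55 - 34 = 21
w(3) = w(5) - w(4) = 34 - 21 = 13
w(2) = w(4) - w(3) = 21 - 13 = 8
w(1) = w(3) - w(2) = 13 - 8 = 5
w(0) = w(2) - w(1) = 8 - 5 = 3

w(0) = 3, w(1) = 5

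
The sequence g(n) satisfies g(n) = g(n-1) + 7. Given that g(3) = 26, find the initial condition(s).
g(3) = g(0) + 3·7, so g(0) = 26 - 21 = 5.

g(0) = 5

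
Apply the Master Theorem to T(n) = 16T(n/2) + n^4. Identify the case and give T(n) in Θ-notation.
Master Theorem template: T(n) = a·T(n/b) + f(n).
Here: a=16, b=2, f(n)=n^4
Compute log_b(a) = log_2(16) = 4.
f(n) = n^4 = Θ(n^4). Case 2: T(n) = Θ(n^4 log n).

Case 2: T(n) = Θ(n^4 log n)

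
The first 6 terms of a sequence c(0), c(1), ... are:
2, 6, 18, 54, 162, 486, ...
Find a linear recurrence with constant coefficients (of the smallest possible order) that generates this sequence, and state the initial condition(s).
Look for the lowest-order linear relation among consecutive terms.
Observation: each term is 3× the previous.
Check at n=2: 3·6 = 18. ✓

c(n) = 3 × c(n-1), c(0) = 2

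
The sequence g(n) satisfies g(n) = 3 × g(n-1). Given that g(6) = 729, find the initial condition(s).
In general g(n) = 3ⁿ · g(0). At n = 6: g(0) = g(6) / 3^6 = 729 / 729 = 1.

g(0) = 1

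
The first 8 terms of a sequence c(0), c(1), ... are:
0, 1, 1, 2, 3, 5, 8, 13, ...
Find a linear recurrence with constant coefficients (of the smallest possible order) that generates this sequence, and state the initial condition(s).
Look for the lowest-order linear relation among consecutive terms.
Observation: c(n) - 1·c(n-1) - (1)·c(n-2) = 0 holds for the shown terms, and no order-1 relation c(n) = α·c(n-1) + β fits.
Check at n=3: 1·1 + (1)·1 = 2. ✓

c(n) = c(n-1) + c(n-2), c(0) = 0, c(1) = 1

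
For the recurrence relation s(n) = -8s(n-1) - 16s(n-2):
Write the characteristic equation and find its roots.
Substitute s(n) = rⁿ and divide through by rⁿ⁻²: r² + 8r + 16 = 0
Factor: (r + 4)² = 0, so r = -4 (double root).
General solution: s(n) = (A + Bn)·(-4)ⁿ

Characteristic: r² + 8r + 16 = 0, Roots: r = -4 (double root)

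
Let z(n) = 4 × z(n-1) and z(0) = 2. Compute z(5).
Computing step by step:
z(0) = 2
z(1) = 4 × 2 = 8
z(2) = 4 × 8 = 32
z(3) = 4 × 32 = 128
z(4) = 4 × 128 = 512
z(5) = 4 × 512 = 2048

2048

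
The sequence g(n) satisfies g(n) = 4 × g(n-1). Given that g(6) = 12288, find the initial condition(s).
In general g(n) = 4ⁿ · g(0). At n = 6: g(0) = g(6) / 4^6 = 12288 / 4096 = 3.

g(0) = 3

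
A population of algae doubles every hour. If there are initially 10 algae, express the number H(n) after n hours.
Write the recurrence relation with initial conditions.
Each hour multiplies the count by 2, so the count after n hours depends only on the count after n-1 hours: H(n) = 2 × H(n-1). The starting count gives H(0) = 10.
Unrolling n times gives the closed form H(n) = 10 × 2ⁿ.

H(n) = 2 × H(n-1), H(0) = 10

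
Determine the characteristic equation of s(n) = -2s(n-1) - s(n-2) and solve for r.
Substitute s(n) = rⁿ and divide through by rⁿ⁻²: r² + 2r + 1 = 0
Factor: (r + 1)² = 0, so r = -1 (double root).
General solution: s(n) = (A + Bn)·(-1)ⁿ

Characteristic: r² + 2r + 1 = 0, Roots: r = -1 (double root)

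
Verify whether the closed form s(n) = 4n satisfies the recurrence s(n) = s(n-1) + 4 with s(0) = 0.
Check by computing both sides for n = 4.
From the recurrence with s(0) = 0:
  s(0) = 0, s(1) = 4, s(2) = 8, s(3) = 12, s(4) = 16
  so the recurrence gives s(4) = 16.
From the proposed closed form s(n) = 4n:
  s(4) = 16.
Both sides give 16 at n = 4, and the initial condition(s) match, so the closed form is consistent.

Yes, the closed form is correct.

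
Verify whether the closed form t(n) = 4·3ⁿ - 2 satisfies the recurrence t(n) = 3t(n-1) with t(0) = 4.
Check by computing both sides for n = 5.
From the recurrence with t(0) = 4:
  t(0) = 4, t(1) = 12, t(2) = 36, t(3) = 108, t(4) = 324, t(5) = 972
  so the recurrence gives t(5) = 972.
From the proposed closed form t(n) = 4·3ⁿ - 2:
  t(5) = 970.
The recurrence gives 972 but the closed form gives 970, so the closed form does not satisfy the recurrence.

No, the closed form is incorrect.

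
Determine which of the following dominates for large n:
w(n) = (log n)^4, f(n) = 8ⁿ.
Comparing growth rates:
Growth-rate hierarchy: log n ≺ any polynomial ≺ any exponential cⁿ (c>1) ≺ n! ≺ nⁿ.
exponential base 8 dominates polylogarithmic (log n)^4 asymptotically.

f(n) grows faster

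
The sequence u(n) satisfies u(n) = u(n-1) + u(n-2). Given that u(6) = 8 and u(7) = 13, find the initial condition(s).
Work backwards using u(k) = u(k+2) - u(k+1):
u(5) = u(7) - u(6) = 13 - 8 = 5
u(4) = u(6) - u(5) = 8 - 5 = 3
u(3) = u(5) - u(4) = 5 - 3 = 2
u(2) = u(4) - u(3) = 3 - 2 = 1
u(1) = u(3) - u(2) = 2 - 1 = 1
u(0) = u(2) - u(1) = 1 - 1 = 0

u(0) = 0, u(1) = 1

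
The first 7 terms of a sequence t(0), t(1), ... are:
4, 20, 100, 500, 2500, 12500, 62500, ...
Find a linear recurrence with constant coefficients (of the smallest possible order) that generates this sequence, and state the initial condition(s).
Look for the lowest-order linear relation among consecutive terms.
Observation: each term is 5× the previous.
Check at n=2: 5·20 = 100. ✓

t(n) = 5 × t(n-1), t(0) = 4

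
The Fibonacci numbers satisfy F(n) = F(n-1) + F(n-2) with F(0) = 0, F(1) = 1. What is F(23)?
Computing the sequence terms:
0, 1, 1, 2, 3, 5, 8, 13, 21, 34, 55, 89, 144, 233, 377, 610, 987, 1597, 2584, 4181, 6765, 10946, 17711, 28657

28657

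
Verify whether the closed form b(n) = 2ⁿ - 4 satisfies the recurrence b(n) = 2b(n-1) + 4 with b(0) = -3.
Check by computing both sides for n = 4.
From the recurrence with b(0) = -3:
  b(0) = -3, b(1) = -2, b(2) = 0, b(3) = 4, b(4) = 12
  so the recurrence gives b(4) = 12.
From the proposed closed form b(n) = 2ⁿ - 4:
  b(4) = 12.
Both sides give 12 at n = 4, and the initial condition(s) match, so the closed form is consistent.

Yes, the closed form is correct.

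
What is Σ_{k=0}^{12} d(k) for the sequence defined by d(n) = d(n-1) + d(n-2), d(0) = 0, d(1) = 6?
Computing the sequence terms: 0, 6, 6, 12, 18, 30, 48, 78, 126, 204, 330, 534, 864
Adding these values together:

2256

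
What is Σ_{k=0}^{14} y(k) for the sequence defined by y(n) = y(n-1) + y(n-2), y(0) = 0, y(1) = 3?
Computing the sequence terms: 0, 3, 3, 6, 9, 15, 24, 39, 63, 102, 165, 267, 432, 699, 1131
Adding these values together:

2958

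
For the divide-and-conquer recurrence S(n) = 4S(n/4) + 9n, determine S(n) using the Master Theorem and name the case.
Master Theorem template: S(n) = a·S(n/b) + f(n).
Here: a=4, b=4, f(n)=9n
Compute log_b(a) = log_4(4) = 1.
f(n) = 9n = Θ(n). Case 2: S(n) = Θ(n log n).

Case 2: S(n) = Θ(n log n)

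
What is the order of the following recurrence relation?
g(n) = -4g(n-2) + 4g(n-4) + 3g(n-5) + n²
The order is the largest lag k for which g(n-k) appears. Here the deepest term is g(n-5) (the n² term is non-homogeneous and does not affect the order), so the order is 5.

Order 5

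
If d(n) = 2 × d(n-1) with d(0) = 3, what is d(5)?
Computing step by step:
d(0) = 3
d(1) = 2 × 3 = 6
d(2) = 2 × 6 = 12
d(3) = 2 × 12 = 24
d(4) = 2 × 24 = 48
d(5) = 2 × 48 = 96

96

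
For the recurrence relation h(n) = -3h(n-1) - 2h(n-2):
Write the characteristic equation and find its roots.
Substitute h(n) = rⁿ and divide through by rⁿ⁻²: r² + 3r + 2 = 0
Factor: (r + 2)(r + 1) = 0, so r = -2, -1.
General solution: h(n) = A·(-2)ⁿ + B·(-1)ⁿ

Characteristic: r² + 3r + 2 = 0, Roots: r = -2, -1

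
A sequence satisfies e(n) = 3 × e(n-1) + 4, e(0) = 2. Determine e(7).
Computing step by step:
e(0) = 2
e(1) = 3 × 2 + 4 = 10
e(2) = 3 × 10 + 4 = 34
e(3) = 3 × 34 + 4 = 106
e(4) = 3 × 106 + 4 = 322
e(5) = 3 × 322 + 4 = 970
e(6) = 3 × 970 + 4 = 2914
e(7) = 3 × 2914 + 4 = 8746

8746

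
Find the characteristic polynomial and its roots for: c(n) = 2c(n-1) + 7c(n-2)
Substitute c(n) = rⁿ and divide through by rⁿ⁻²: r² - 2r - 7 = 0
Discriminant: 2² + 4·7 = 32, not a perfect square, so by the quadratic formula r = (2 ± √32)/2.
General solution: c(n) = A·r₁ⁿ + B·r₂ⁿ where r₁,r₂ = (2 ± √32)/2

Characteristic: r² - 2r - 7 = 0, Roots: r = (2 ± √32)/2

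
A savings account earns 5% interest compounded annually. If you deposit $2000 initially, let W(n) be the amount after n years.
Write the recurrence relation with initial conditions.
Each year the balance grows by 5%, i.e. is multiplied by 1 + 5/100 = 1.05, so W(n) = 1.05 × W(n-1). The initial deposit gives W(0) = 2000.
Unrolling gives the closed form W(n) = 2000 × (1.05)ⁿ.

W(n) = 1.05 × W(n-1), W(0) = 2000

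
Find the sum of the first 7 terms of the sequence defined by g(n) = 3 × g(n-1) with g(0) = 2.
Computing the sequence terms: 2, 6, 18, 54, 162, 486, 1458
Adding these values together:

2186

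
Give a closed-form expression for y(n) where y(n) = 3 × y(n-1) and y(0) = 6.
Recurrence: y(n) = 3 × y(n-1), initial: y(0) = 6.
Each term is 3 times the previous, so this is geometric with ratio 3. After n steps: y(n) = y(0)·3ⁿ = 6·3ⁿ.

y(n) = 6·3ⁿ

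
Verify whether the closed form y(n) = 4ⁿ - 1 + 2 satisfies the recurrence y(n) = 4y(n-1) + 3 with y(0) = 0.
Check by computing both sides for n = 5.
From the recurrence with y(0) = 0:
  y(0) = 0, y(1) = 3, y(2) = 15, y(3) = 63, y(4) = 255, y(5) = 1023
  so the recurrence gives y(5) = 1023.
From the proposed closed form y(n) = 4ⁿ - 1 + 2:
  y(5) = 1025.
The recurrence gives 1023 but the closed form gives 1025, so the closed form does not satisfy the recurrence.

No, the closed form is incorrect.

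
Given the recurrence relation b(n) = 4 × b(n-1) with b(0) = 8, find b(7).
Computing step by step:
b(0) = 8
b(1) = 4 × 8 = 32
b(2) = 4 × 32 = 128
b(3) = 4 × 128 = 512
b(4) = 4 × 512 = 2048
b(5) = 4 × 2048 = 8192
b(6) = 4 × 8192 = 32768
b(7) = 4 × 32768 = 131072

131072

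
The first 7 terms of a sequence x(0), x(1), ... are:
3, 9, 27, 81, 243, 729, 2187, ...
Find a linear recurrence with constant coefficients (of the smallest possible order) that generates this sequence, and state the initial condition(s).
Look for the lowest-order linear relation among consecutive terms.
Observation: each term is 3× the previous.
Check at n=2: 3·9 = 27. ✓

x(n) = 3 × x(n-1), x(0) = 3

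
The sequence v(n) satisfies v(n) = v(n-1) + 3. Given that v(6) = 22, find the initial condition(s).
v(6) = v(0) + 6·3, so v(0) = 22 - 18 = 4.

v(0) = 4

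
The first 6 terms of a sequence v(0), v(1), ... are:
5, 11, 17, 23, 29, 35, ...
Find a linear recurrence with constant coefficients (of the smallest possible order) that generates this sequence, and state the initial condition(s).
Look for the lowest-order linear relation among consecutive terms.
Observation: consecutive differences are constant (= 6).
Check at n=2: 1·11 + 6 = 17. ✓

v(n) = v(n-1) + 6, v(0) = 5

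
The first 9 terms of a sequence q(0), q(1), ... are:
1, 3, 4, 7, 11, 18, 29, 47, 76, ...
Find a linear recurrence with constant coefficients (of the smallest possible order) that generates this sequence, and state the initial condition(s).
Look for the lowest-order linear relation among consecutive terms.
Observation: q(n) - 1·q(n-1) - (1)·q(n-2) = 0 holds for the shown terms, and no order-1 relation q(n) = α·q(n-1) + β fits.
Check at n=3: 1·4 + (1)·3 = 7. ✓

q(n) = q(n-1) + q(n-2), q(0) = 1, q(1) = 3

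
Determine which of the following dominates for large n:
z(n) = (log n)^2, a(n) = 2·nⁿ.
Comparing growth rates:
Growth-rate hierarchy: log n ≺ any polynomial ≺ any exponential cⁿ (c>1) ≺ n! ≺ nⁿ.
super-exponential nⁿ dominates polylogarithmic (log n)^2 asymptotically.

a(n) grows faster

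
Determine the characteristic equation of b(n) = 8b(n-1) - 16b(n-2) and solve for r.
Substitute b(n) = rⁿ and divide through by rⁿ⁻²: r² - 8r + 16 = 0
Factor: (r - 4)² = 0, so r = 4 (double root).
General solution: b(n) = (A + Bn)·4ⁿ

Characteristic: r² - 8r + 16 = 0, Roots: r = 4 (double root)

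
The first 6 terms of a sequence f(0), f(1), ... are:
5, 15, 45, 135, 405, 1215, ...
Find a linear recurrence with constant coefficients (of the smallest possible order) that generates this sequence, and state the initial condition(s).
Look for the lowest-order linear relation among consecutive terms.
Observation: each term is 3× the previous.
Check at n=2: 3·15 = 45. ✓

f(n) = 3 × f(n-1), f(0) = 5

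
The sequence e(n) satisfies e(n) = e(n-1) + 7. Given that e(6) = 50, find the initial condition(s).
e(6) = e(0) + 6·7, so e(0) = 50 - 42 = 8.

e(0) = 8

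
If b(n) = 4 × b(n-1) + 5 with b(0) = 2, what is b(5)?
Computing step by step:
b(0) = 2
b(1) = 4 × 2 + 5 = 13
b(2) = 4 × 13 + 5 = 57
b(3) = 4 × 57 + 5 = 233
b(4) = 4 × 233 + 5 = 937
b(5) = 4 × 937 + 5 = 3753

3753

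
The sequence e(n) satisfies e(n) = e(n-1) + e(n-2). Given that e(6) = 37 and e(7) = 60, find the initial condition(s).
Work backwards using e(k) = e(k+2) - e(k+1):
e(5) = e(7) - e(6) = 60 - 37 = 23
e(4) = e(6) - e(5) = 37 - 23 = 14
e(3) = e(5) - e(4) = 23 - 14 = 9
e(2) = e(4) - e(3) = 14 - 9 = 5
e(1) = e(3) - e(2) = 9 - 5 = 4
e(0) = e(2) - e(1) = 5 - 4 = 1

e(0) = 1, e(1) = 4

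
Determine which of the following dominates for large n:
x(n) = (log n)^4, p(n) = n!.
Comparing growth rates:
Growth-rate hierarchy: log n ≺ any polynomial ≺ any exponential cⁿ (c>1) ≺ n! ≺ nⁿ.
factorial dominates polylogarithmic (log n)^4 asymptotically.

p(n) grows faster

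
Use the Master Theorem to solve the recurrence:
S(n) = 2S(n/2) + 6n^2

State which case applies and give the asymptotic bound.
Master Theorem template: S(n) = a·S(n/b) + f(n).
Here: a=2, b=2, f(n)=6n^2
Compute log_b(a) = log_2(2) = 1.
f(n) = 6n^2 = Ω(n^(1+ε)) with ε = 1, and the regularity condition holds (a·f(n/b) = (a/b^2)·f(n) with a/b^2 = 2^-1 < 1). Case 3: S(n) = Θ(f(n)) = Θ(n^2).

Case 3: S(n) = Θ(n^2)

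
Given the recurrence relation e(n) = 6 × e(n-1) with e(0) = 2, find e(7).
Computing step by step:
e(0) = 2
e(1) = 6 × 2 = 12
e(2) = 6 × 12 = 72
e(3) = 6 × 72 = 432
e(4) = 6 × 432 = 2592
e(5) = 6 × 2592 = 15552
e(6) = 6 × 15552 = 93312
e(7) = 6 × 93312 = 559872

559872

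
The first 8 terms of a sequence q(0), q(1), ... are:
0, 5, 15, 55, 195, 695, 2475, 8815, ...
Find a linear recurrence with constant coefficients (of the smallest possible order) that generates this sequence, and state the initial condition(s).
Look for the lowest-order linear relation among consecutive terms.
Observation: q(n) - 3·q(n-1) - (2)·q(n-2) = 0 holds for the shown terms, and no order-1 relation q(n) = α·q(n-1) + β fits.
Check at n=3: 3·15 + (2)·5 = 55. ✓

q(n) = 3q(n-1) + 2q(n-2), q(0) = 0, q(1) = 5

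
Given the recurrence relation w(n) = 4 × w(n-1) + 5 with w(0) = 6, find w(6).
Computing step by step:
w(0) = 6
w(1) = 4 × 6 + 5 = 29
w(2) = 4 × 29 + 5 = 121
w(3) = 4 × 121 + 5 = 489
w(4) = 4 × 489 + 5 = 1961
w(5) = 4 × 1961 + 5 = 7849
w(6) = 4 × 7849 + 5 = 31401

31401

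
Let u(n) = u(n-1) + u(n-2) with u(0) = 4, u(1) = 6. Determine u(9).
Computing the sequence terms:
4, 6, 10, 16, 26, 42, 68, 110, 178, 288

288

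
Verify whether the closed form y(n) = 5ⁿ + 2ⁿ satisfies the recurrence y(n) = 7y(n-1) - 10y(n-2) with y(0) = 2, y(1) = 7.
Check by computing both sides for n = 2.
From the recurrence with y(0) = 2, y(1) = 7:
  y(0) = 2, y(1) = 7, y(2) = 29
  so the recurrence gives y(2) = 29.
From the proposed closed form y(n) = 5ⁿ + 2ⁿ:
  y(2) = 29.
Both sides give 29 at n = 2, and the initial condition(s) match, so the closed form is consistent.

Yes, the closed form is correct.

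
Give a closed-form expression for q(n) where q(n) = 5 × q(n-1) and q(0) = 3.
Recurrence: q(n) = 5 × q(n-1), initial: q(0) = 3.
Each term is 5 times the previous, so this is geometric with ratio 5. After n steps: q(n) = q(0)·5ⁿ = 3·5ⁿ.

q(n) = 3·5ⁿ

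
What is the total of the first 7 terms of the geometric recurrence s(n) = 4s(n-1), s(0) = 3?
Computing the sequence terms: 3, 12, 48, 192, 768, 3072, 12288
Adding these values together:

16383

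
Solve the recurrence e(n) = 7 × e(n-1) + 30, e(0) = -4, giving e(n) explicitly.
Recurrence: e(n) = 7 × e(n-1) + 30, initial: e(0) = -4.
Try e(n) = A·7ⁿ + C. Substituting: A·7ⁿ + C = 7(A·7ⁿ⁻¹ + C) + 30 = A·7ⁿ + 7C + 30, so C = 7C + 30, giving C = -5. Then e(0) = A - 5 = -4 gives A = 1.

e(n) = 7ⁿ - 5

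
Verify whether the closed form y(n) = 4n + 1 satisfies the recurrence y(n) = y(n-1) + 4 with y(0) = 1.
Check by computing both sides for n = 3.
From the recurrence with y(0) = 1:
  y(0) = 1, y(1) = 5, y(2) = 9, y(3) = 13
  so the recurrence gives y(3) = 13.
From the proposed closed form y(n) = 4n + 1:
  y(3) = 13.
Both sides give 13 at n = 3, and the initial condition(s) match, so the closed form is consistent.

Yes, the closed form is correct.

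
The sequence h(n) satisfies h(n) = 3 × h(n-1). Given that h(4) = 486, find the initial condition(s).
In general h(n) = 3ⁿ · h(0). At n = 4: h(0) = h(4) / 3^4 = 486 / 81 = 6.

h(0) = 6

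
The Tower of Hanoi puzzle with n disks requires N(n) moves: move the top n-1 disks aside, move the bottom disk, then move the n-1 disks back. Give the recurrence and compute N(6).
Moving n disks = move the top n-1 disks aside (N(n-1) moves) + move the largest disk (1 move) + move the n-1 disks back on top (N(n-1) moves), so N(n) = 2N(n-1) + 1, with N(1) = 1 (a single disk takes one move).
First terms: 1, 3, 7, 15, 31, 63, … — each is one less than a power of 2. Indeed N(n) + 1 = 2(N(n-1) + 1) with N(1) + 1 = 2, so N(n) + 1 = 2ⁿ and N(n) = 2ⁿ - 1.
Hence N(6) = 2^6 - 1 = 64 - 1 = 63.

N(n) = 2N(n-1) + 1, N(1) = 1; N(6) = 63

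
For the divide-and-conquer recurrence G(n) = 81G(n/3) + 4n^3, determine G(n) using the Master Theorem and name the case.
Master Theorem template: G(n) = a·G(n/b) + f(n).
Here: a=81, b=3, f(n)=4n^3
Compute log_b(a) = log_3(81) = 4.
f(n) = 4n^3 = O(n^(4-ε)) with ε = 1. Case 1: G(n) = Θ(n^log_b(a)) = Θ(n^4).

Case 1: G(n) = Θ(n^4)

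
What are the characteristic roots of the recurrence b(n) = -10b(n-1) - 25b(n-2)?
Substitute b(n) = rⁿ and divide through by rⁿ⁻²: r² + 10r + 25 = 0
Factor: (r + 5)² = 0, so r = -5 (double root).
General solution: b(n) = (A + Bn)·(-5)ⁿ

Characteristic: r² + 10r + 25 = 0, Roots: r = -5 (double root)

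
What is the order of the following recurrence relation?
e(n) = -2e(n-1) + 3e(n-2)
The order is the largest lag k for which e(n-k) appears. Here the deepest term is e(n-2), so the order is 2.

Order 2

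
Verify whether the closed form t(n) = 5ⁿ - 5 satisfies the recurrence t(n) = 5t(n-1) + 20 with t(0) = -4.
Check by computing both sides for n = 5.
From the recurrence with t(0) = -4:
  t(0) = -4, t(1) = 0, t(2) = 20, t(3) = 120, t(4) = 620, t(5) = 3120
  so the recurrence gives t(5) = 3120.
From the proposed closed form t(n) = 5ⁿ - 5:
  t(5) = 3120.
Both sides give 3120 at n = 5, and the initial condition(s) match, so the closed form is consistent.

Yes, the closed form is correct.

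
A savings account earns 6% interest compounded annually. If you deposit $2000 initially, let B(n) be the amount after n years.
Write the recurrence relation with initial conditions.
Each year the balance grows by 6%, i.e. is multiplied by 1 + 6/100 = 1.06, so B(n) = 1.06 × B(n-1). The initial deposit gives B(0) = 2000.
Unrolling gives the closed form B(n) = 2000 × (1.06)ⁿ.

B(n) = 1.06 × B(n-1), B(0) = 2000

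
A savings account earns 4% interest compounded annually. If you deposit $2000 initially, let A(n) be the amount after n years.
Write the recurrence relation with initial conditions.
Each year the balance grows by 4%, i.e. is multiplied by 1 + 4/100 = 1.04, so A(n) = 1.04 × A(n-1). The initial deposit gives A(0) = 2000.
Unrolling gives the closed form A(n) = 2000 × (1.04)ⁿ.

A(n) = 1.04 × A(n-1), A(0) = 2000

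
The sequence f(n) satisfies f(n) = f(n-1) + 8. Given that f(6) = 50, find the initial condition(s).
f(6) = f(0) + 6·8, so f(0) = 50 - 48 = 2.

f(0) = 2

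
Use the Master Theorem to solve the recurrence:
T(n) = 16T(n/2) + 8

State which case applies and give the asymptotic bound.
Master Theorem template: T(n) = a·T(n/b) + f(n).
Here: a=16, b=2, f(n)=8
Compute log_b(a) = log_2(16) = 4.
f(n) = 8 = O(n^(4-ε)) with ε = 4. Case 1: T(n) = Θ(n^log_b(a)) = Θ(n^4).

Case 1: T(n) = Θ(n^4)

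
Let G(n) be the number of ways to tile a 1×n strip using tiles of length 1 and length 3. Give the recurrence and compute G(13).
Condition on the last tile: it has length 1 (leaving a 1×(n-1) strip) or length 3 (leaving a 1×(n-3) strip), so G(n) = G(n-1) + G(n-3) (order-3 linear recurrence).
For 0 ≤ i < 3 only unit tiles fit, so G(i) = 1.
Iterating the recurrence: G(3) = 2, G(4) = 3, G(5) = 4, G(6) = 6, G(7) = 9, G(8) = 13, G(9) = 19, G(10) = 28, G(11) = 41, G(12) = 60, G(13) = 88.

G(n) = G(n-1) + G(n-3), with G(i) = 1 for 0 ≤ i < 3; G(13) = 88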